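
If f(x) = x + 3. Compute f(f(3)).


f(3) = 6
f(6) = 9

9


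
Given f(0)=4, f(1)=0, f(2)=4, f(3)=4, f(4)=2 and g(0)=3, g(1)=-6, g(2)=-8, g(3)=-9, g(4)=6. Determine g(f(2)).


f(2) = 4
g(4) = 6

6


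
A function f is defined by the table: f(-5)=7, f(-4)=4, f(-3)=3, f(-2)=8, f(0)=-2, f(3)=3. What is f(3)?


Reading from the table at x = 3

3


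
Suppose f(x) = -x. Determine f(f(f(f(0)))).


0


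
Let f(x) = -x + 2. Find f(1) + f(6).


f(1) = 1
f(6) = -4
Sum = -3

-3


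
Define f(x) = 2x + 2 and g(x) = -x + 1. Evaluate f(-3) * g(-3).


f(-3) = -4
g(-3) = 4
Product = -16

-16


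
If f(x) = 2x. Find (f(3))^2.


f(3) = 6
(6)^2 = 36

36


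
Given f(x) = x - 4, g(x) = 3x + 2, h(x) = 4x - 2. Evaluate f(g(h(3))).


28


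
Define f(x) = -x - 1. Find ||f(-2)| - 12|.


f(-2) = 1
|1| = 1
|1 - 12| = 11

11


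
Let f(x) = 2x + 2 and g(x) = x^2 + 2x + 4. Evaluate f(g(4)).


g(4) = 28
f(28) = 58

58


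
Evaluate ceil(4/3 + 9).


4/3 = 1.3333
1.3333 + 9 = 10.3333
ceil(10.3333) = 11

11


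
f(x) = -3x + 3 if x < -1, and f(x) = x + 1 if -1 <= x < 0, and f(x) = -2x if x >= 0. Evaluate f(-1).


-1 satisfies -1 <= x < 0
f(-1) = 0

0


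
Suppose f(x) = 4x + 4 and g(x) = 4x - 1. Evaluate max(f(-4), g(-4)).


f(-4) = -12
g(-4) = -17
max = -12

-12


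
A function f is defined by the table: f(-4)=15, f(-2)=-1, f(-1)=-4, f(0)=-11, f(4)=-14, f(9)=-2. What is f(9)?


Reading from the table at x = 9

-2


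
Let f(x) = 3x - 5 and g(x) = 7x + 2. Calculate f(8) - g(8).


-39


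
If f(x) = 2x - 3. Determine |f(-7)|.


f(-7) = -17
|-17| = 17

17


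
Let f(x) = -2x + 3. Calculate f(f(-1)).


f(-1) = 5
f(5) = -7

-7


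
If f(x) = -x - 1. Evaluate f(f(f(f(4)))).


f(4) = -5
f(-5) = 4
f(4) = -5
f(-5) = 4

4


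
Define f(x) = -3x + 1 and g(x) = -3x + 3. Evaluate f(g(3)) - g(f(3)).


-8


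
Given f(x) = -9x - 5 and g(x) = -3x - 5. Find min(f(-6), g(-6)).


f(-6) = 49
g(-6) = 13
min = 13

13


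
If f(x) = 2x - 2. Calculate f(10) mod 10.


f(10) = 18
18 mod 10 = 8

8


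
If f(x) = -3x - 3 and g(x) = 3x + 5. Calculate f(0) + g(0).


f(0) = -3
g(0) = 5
Sum = 2

2


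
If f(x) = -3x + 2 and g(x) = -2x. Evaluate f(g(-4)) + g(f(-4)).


f(g(-4)) = -22
g(f(-4)) = -28
Sum = -50

-50


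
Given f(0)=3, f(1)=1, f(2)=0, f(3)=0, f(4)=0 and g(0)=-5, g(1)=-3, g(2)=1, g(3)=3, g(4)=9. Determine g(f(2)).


f(2) = 0
g(0) = -5

-5


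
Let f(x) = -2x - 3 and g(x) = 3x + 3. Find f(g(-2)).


g(-2) = -3
f(-3) = 3

3


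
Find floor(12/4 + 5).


12/4 = 3
3 + 5 = 8
floor(8) = 8

8


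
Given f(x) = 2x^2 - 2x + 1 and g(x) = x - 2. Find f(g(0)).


g(0) = -2
f(-2) = 2*(-2)^2 - 2*(-2) + 1 = 13

13


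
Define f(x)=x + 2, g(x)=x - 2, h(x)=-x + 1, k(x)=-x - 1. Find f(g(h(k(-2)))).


k(-2) = 1
h(1) = 0
g(0) = -2
f(-2) = 0

0


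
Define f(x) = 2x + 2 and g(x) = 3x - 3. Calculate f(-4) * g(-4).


f(-4) = -6
g(-4) = -15
Product = 90

90


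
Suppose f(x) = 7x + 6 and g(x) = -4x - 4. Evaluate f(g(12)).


-358


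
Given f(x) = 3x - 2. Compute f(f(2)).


f(2) = 4
f(4) = 10

10


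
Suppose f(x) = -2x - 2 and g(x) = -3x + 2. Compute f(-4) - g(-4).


f(-4) = 6
g(-4) = 14
Difference = -8

-8


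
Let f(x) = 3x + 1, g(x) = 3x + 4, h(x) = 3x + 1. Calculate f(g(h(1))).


49


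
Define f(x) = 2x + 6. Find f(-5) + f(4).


10


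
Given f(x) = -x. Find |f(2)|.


f(2) = -2
|-2| = 2

2


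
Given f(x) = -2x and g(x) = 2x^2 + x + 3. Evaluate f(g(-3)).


g(-3) = 18
f(18) = -36

-36


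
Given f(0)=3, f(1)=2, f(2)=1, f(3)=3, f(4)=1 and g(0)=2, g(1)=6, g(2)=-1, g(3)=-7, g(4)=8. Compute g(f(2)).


f(2) = 1
g(1) = 6

6


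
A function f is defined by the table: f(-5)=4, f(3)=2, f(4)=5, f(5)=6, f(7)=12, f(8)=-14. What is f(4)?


Reading from the table at x = 4

5


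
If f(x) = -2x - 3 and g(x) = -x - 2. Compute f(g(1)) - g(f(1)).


f(g(1)) = 3
g(f(1)) = 3
Difference = 0

0


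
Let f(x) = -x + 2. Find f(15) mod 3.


f(15) = -13
-13 mod 3 = 2

2


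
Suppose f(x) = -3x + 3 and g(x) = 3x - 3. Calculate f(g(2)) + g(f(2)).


f(g(2)) = -6
g(f(2)) = -12
Sum = -18

-18


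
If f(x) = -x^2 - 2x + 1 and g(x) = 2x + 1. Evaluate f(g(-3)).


g(-3) = -5
f(-5) = (-1)*(-5)^2 - 2*(-5) + 1 = -14

-14


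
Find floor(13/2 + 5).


11


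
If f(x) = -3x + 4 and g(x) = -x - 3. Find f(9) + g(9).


f(9) = -23
g(9) = -12
Sum = -35

-35


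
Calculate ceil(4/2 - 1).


4/2 = 2
2 - 1 = 1
ceil(1) = 1

1


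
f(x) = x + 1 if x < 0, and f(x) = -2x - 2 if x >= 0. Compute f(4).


-10


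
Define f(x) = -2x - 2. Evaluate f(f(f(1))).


f(1) = -4
f(-4) = 6
f(6) = -14

-14


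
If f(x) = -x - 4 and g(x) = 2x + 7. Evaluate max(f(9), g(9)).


f(9) = -13
g(9) = 25
max = 25

25


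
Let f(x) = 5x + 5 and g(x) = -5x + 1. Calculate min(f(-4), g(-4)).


f(-4) = -15
g(-4) = 21
min = -15

-15


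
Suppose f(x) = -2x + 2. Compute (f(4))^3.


f(4) = -6
(-6)^3 = -216

-216


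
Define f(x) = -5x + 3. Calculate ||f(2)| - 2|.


5


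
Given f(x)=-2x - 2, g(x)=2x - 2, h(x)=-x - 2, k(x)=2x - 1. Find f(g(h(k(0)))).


k(0) = -1
h(-1) = -1
g(-1) = -4
f(-4) = 6

6


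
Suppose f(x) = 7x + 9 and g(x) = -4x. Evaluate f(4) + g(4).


21


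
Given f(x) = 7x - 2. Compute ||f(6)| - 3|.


f(6) = 40
|40| = 40
|40 - 3| = 37

37


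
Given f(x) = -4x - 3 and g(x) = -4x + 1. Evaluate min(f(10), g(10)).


f(10) = -43
g(10) = -39
min = -43

-43


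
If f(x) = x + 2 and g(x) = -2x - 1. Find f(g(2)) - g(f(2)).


f(g(2)) = -3
g(f(2)) = -9
Difference = 6

6


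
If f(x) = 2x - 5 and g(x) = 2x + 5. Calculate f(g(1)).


g(1) = 7
f(7) = 9

9


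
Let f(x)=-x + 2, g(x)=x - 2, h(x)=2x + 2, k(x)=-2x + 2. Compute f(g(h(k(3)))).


k(3) = -4
h(-4) = -6
g(-6) = -8
f(-8) = 10

10


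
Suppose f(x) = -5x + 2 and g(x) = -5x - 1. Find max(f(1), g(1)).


f(1) = -3
g(1) = -6
max = -3

-3


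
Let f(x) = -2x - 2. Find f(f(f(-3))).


f(-3) = 4
f(4) = -10
f(-10) = 18

18


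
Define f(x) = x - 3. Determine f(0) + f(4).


f(0) = -3
f(4) = 1
Sum = -2

-2


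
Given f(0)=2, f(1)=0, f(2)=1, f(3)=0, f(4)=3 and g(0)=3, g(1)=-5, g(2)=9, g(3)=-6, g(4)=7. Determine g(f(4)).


-6


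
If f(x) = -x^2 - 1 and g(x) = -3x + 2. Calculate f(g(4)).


-101


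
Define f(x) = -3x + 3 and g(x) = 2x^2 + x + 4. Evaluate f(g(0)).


-9


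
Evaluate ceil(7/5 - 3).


7/5 = 1.4
1.4 - 3 = -1.6
ceil(-1.6) = -1

-1


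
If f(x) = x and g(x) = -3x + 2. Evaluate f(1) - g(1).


f(1) = 1
g(1) = -1
Difference = 2

2


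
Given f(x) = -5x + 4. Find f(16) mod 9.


f(16) = -76
-76 mod 9 = 5

5


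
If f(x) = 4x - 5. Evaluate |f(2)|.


f(2) = 3
|3| = 3

3


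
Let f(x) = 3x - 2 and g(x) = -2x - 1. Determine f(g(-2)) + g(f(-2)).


f(g(-2)) = 7
g(f(-2)) = 15
Sum = 22

22


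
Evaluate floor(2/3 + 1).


2/3 = 0.6667
0.6667 + 1 = 1.6667
floor(1.6667) = 1

1


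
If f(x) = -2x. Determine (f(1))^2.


f(1) = -2
(-2)^2 = 4

4


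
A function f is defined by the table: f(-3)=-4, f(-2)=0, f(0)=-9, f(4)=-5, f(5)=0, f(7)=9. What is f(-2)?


0


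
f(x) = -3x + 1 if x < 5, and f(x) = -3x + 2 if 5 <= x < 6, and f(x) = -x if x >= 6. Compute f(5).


5 satisfies 5 <= x < 6
f(5) = -13

-13


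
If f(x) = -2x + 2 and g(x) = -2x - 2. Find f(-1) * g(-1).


f(-1) = 4
g(-1) = 0
Product = 0

0


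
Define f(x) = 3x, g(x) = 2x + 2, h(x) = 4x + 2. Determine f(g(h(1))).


h(1) = 6
g(6) = 14
f(14) = 42

42


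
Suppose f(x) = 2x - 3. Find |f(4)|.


f(4) = 5
|5| = 5

5


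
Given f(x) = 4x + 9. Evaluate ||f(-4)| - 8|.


f(-4) = -7
|-7| = 7
|7 - 8| = 1

1


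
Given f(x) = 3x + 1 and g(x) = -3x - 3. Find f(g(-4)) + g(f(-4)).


f(g(-4)) = 28
g(f(-4)) = 30
Sum = 58

58


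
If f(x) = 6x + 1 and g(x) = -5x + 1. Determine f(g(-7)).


217


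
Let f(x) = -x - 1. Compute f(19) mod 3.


1


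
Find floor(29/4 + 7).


29/4 = 7.25
7.25 + 7 = 14.25
floor(14.25) = 14

14


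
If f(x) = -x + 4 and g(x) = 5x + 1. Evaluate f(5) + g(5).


f(5) = -1
g(5) = 26
Sum = 25

25


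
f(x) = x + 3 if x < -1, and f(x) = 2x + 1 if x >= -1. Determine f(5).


5 satisfies x >= -1
f(5) = 11

11


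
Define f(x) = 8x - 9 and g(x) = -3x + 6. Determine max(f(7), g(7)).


f(7) = 47
g(7) = -15
max = 47

47


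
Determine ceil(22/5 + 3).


8


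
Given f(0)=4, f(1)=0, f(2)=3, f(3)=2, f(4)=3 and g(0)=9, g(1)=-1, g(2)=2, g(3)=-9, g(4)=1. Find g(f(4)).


-9


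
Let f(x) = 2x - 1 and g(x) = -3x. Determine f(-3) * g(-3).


-63


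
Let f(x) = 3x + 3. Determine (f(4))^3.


f(4) = 15
(15)^3 = 3375

3375


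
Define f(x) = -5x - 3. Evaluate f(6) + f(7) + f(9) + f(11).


f(6) = -33
f(7) = -38
f(9) = -48
f(11) = -58
Sum = -177

-177


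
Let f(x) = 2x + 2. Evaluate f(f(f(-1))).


f(-1) = 0
f(0) = 2
f(2) = 6

6


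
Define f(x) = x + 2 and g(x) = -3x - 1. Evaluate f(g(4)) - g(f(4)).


f(g(4)) = -11
g(f(4)) = -19
Difference = 8

8


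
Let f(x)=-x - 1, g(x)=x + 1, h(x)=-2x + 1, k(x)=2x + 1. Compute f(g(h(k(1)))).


k(1) = 3
h(3) = -5
g(-5) = -4
f(-4) = 3

3


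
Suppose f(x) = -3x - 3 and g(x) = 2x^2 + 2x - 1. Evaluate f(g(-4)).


g(-4) = 23
f(23) = -72

-72


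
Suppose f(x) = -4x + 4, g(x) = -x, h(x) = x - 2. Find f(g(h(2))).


h(2) = 0
g(0) = 0
f(0) = 4

4


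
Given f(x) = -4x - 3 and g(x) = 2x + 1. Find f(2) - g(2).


f(2) = -11
g(2) = 5
Difference = -16

-16


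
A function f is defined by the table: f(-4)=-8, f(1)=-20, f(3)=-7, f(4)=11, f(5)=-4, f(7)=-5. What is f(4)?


Reading from the table at x = 4

11


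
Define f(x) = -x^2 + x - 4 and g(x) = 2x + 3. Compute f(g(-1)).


-4


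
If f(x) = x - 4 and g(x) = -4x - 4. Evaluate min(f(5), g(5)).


f(5) = 1
g(5) = -24
min = -24

-24


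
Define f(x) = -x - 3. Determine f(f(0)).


0


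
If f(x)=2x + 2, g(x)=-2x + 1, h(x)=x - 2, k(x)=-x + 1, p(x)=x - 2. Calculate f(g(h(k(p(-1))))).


p(-1) = -3
k(-3) = 4
h(4) = 2
g(2) = -3
f(-3) = -4

-4


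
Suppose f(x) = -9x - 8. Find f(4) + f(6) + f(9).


f(4) = -44
f(6) = -62
f(9) = -89
Sum = -195

-195


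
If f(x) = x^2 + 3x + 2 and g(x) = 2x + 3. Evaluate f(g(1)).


g(1) = 5
f(5) = 1*(5)^2 + 3*(5) + 2 = 42

42


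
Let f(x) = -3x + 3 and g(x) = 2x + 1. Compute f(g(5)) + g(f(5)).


f(g(5)) = -30
g(f(5)) = -23
Sum = -53

-53


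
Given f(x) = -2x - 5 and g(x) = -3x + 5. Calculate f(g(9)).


g(9) = -22
f(-22) = 39

39


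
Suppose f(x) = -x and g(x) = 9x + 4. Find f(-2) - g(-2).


f(-2) = 2
g(-2) = -14
Difference = 16

16


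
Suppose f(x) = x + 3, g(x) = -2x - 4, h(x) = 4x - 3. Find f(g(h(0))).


h(0) = -3
g(-3) = 2
f(2) = 5

5


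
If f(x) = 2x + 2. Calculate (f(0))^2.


f(0) = 2
(2)^2 = 4

4


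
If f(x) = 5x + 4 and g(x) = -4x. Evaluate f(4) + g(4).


8


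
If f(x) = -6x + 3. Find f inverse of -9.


Solve -6x + 3 = -9
x = (-9 - 3) / (-6) = 2

2


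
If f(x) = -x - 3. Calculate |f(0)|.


f(0) = -3
|-3| = 3

3


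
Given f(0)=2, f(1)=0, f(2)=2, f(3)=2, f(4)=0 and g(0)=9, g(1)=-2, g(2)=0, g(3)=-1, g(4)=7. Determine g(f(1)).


f(1) = 0
g(0) = 9

9


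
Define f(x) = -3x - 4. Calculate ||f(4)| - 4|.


f(4) = -16
|-16| = 16
|16 - 4| = 12

12


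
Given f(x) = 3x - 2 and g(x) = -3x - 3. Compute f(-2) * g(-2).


-24


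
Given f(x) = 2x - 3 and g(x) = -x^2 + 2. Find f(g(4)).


-31


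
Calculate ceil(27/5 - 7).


27/5 = 5.4
5.4 - 7 = -1.6
ceil(-1.6) = -1

-1


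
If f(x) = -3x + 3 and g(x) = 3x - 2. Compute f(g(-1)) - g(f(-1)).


f(g(-1)) = 18
g(f(-1)) = 16
Difference = 2

2


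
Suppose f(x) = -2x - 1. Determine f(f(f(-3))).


21


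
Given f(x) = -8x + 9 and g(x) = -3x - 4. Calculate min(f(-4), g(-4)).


f(-4) = 41
g(-4) = 8
min = 8

8


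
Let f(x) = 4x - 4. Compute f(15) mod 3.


f(15) = 56
56 mod 3 = 2

2


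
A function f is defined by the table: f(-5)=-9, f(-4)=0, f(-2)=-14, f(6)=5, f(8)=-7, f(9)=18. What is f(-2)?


Reading from the table at x = -2

-14


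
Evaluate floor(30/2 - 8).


30/2 = 15
15 - 8 = 7
floor(7) = 7

7


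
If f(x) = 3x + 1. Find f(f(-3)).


f(-3) = -8
f(-8) = -23

-23


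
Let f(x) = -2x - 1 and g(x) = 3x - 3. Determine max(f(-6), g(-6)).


f(-6) = 11
g(-6) = -21
max = 11

11


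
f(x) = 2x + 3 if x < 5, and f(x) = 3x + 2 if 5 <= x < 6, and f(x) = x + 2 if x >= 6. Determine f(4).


4 satisfies x < 5
f(4) = 11

11


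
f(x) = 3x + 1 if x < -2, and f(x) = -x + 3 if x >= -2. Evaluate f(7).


7 satisfies x >= -2
f(7) = -4

-4


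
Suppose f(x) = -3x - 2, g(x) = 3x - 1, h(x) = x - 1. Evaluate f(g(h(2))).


h(2) = 1
g(1) = 2
f(2) = -8

-8


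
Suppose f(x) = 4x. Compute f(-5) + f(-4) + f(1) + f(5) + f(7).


16


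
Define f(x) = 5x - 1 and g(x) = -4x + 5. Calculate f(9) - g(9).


f(9) = 44
g(9) = -31
Difference = 75

75


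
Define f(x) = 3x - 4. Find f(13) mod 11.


f(13) = 35
35 mod 11 = 2

2


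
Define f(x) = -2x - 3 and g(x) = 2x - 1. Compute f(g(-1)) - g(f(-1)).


6


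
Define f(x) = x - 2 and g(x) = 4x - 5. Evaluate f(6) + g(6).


f(6) = 4
g(6) = 19
Sum = 23

23


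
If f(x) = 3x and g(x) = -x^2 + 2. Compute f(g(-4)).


-42


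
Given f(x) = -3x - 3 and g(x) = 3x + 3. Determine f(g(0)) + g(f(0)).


f(g(0)) = -12
g(f(0)) = -6
Sum = -18

-18


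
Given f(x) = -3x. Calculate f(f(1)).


f(1) = -3
f(-3) = 9

9


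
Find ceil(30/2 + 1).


30/2 = 15
15 + 1 = 16
ceil(16) = 16

16


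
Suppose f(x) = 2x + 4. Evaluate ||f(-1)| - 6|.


f(-1) = 2
|2| = 2
|2 - 6| = 4

4


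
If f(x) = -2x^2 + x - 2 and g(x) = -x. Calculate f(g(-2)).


g(-2) = 2
f(2) = (-2)*(2)^2 + 1*(2) - 2 = -8

-8


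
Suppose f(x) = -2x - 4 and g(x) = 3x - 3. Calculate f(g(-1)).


g(-1) = -6
f(-6) = 8

8


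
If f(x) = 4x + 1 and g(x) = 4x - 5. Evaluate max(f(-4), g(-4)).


-15


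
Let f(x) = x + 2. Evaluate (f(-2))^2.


f(-2) = 0
(0)^2 = 0

0


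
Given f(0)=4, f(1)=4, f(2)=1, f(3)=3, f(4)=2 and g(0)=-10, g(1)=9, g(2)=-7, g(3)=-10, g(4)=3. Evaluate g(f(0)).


3


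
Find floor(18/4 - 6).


18/4 = 4.5
4.5 - 6 = -1.5
floor(-1.5) = -2

-2


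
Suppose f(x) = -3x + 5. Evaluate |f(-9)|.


f(-9) = 32
|32| = 32

32


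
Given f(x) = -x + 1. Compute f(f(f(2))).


f(2) = -1
f(-1) = 2
f(2) = -1

-1


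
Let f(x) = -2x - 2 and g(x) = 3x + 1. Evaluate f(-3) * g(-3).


f(-3) = 4
g(-3) = -8
Product = -32

-32


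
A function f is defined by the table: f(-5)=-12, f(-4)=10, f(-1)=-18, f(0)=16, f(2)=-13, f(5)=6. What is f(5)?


6


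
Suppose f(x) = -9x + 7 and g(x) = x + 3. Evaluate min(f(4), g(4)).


-29


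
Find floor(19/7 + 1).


19/7 = 2.7143
2.7143 + 1 = 3.7143
floor(3.7143) = 3

3


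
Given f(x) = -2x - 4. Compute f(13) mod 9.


f(13) = -30
-30 mod 9 = 6

6


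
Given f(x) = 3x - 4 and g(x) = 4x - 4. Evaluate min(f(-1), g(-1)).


-8


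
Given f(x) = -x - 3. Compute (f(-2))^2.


1


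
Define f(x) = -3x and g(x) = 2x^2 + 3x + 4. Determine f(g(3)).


-93


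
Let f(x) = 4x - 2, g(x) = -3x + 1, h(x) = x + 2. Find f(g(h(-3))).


h(-3) = -1
g(-1) = 4
f(4) = 14

14


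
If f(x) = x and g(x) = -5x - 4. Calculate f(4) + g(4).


f(4) = 4
g(4) = -24
Sum = -20

-20


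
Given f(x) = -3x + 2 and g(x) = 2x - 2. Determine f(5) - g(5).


-21


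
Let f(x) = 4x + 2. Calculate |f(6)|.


f(6) = 26
|26| = 26

26


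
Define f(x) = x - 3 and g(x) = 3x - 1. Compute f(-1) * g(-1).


f(-1) = -4
g(-1) = -4
Product = 16

16


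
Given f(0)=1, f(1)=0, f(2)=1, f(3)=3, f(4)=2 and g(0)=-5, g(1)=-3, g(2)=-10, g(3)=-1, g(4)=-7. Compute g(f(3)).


f(3) = 3
g(3) = -1

-1


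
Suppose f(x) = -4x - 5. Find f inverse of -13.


Solve -4x - 5 = -13
x = (-13 + 5) / (-4) = 2

2


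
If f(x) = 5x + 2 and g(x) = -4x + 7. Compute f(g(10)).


g(10) = -33
f(-33) = -163

-163


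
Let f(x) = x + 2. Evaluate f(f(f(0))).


f(0) = 2
f(2) = 4
f(4) = 6

6


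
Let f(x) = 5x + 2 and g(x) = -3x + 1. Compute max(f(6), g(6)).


f(6) = 32
g(6) = -17
max = 32

32


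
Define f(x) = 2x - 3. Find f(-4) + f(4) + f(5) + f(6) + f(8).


23


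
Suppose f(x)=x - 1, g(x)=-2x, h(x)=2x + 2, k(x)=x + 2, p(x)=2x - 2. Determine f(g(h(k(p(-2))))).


p(-2) = -6
k(-6) = -4
h(-4) = -6
g(-6) = 12
f(12) = 11

11


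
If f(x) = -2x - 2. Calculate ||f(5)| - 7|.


f(5) = -12
|-12| = 12
|12 - 7| = 5

5


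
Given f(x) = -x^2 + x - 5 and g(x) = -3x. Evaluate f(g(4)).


g(4) = -12
f(-12) = (-1)*(-12)^2 + 1*(-12) - 5 = -161

-161


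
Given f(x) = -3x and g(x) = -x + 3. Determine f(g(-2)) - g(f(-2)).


f(g(-2)) = -15
g(f(-2)) = -3
Difference = -12

-12


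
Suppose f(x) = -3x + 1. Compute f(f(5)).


f(5) = -14
f(-14) = 43

43


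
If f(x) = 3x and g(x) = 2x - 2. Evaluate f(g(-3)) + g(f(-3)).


f(g(-3)) = -24
g(f(-3)) = -20
Sum = -44

-44


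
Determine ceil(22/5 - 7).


22/5 = 4.4
4.4 - 7 = -2.6
ceil(-2.6) = -2

-2


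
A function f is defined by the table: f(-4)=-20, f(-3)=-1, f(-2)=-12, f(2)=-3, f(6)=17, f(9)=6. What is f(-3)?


Reading from the table at x = -3

-1


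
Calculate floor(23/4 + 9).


23/4 = 5.75
5.75 + 9 = 14.75
floor(14.75) = 14

14


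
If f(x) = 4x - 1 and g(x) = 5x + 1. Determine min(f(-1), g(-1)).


f(-1) = -5
g(-1) = -4
min = -5

-5


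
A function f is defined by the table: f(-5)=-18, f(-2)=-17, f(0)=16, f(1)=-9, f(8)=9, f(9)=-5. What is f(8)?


Reading from the table at x = 8

9


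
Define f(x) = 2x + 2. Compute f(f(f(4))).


46


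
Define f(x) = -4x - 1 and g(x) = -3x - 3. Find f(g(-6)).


g(-6) = 15
f(15) = -61

-61


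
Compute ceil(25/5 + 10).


25/5 = 5
5 + 10 = 15
ceil(15) = 15

15


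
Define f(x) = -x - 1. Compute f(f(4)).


f(4) = -5
f(-5) = 4

4


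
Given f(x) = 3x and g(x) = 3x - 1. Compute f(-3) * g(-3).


f(-3) = -9
g(-3) = -10
Product = 90

90


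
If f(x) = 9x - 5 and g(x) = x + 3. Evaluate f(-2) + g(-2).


f(-2) = -23
g(-2) = 1
Sum = -22

-22


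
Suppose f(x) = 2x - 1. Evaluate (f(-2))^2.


f(-2) = -5
(-5)^2 = 25

25


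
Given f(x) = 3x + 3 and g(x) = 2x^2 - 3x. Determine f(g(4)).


g(4) = 20
f(20) = 63

63


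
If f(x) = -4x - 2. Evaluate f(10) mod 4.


f(10) = -42
-42 mod 4 = 2

2


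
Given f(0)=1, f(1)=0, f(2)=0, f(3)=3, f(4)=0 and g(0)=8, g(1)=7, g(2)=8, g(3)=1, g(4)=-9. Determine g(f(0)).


7


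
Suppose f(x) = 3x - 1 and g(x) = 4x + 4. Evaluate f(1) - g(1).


f(1) = 2
g(1) = 8
Difference = -6

-6


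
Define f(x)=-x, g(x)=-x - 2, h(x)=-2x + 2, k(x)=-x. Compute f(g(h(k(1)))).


k(1) = -1
h(-1) = 4
g(4) = -6
f(-6) = 6

6


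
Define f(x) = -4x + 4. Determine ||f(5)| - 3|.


f(5) = -16
|-16| = 16
|16 - 3| = 13

13


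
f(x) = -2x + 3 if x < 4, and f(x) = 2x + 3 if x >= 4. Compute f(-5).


-5 satisfies x < 4
f(-5) = 13

13


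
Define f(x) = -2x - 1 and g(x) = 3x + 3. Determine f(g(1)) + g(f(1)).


-19


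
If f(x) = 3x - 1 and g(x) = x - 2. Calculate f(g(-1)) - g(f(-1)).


f(g(-1)) = -10
g(f(-1)) = -6
Difference = -4

-4


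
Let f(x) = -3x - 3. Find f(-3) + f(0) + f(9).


f(-3) = 6
f(0) = -3
f(9) = -30
Sum = -27

-27


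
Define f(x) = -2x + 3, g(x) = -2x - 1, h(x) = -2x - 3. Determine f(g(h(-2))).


h(-2) = 1
g(1) = -3
f(-3) = 9

9


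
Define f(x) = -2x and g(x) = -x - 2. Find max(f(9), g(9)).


f(9) = -18
g(9) = -11
max = -11

-11


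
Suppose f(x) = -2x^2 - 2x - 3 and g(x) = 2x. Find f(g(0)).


g(0) = 0
f(0) = (-2)*(0)^2 - 2*(0) - 3 = -3

-3


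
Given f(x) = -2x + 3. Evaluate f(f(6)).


f(6) = -9
f(-9) = 21

21


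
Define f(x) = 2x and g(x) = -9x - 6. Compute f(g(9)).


g(9) = -87
f(-87) = -174

-174


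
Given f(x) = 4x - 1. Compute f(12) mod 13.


f(12) = 47
47 mod 13 = 8

8


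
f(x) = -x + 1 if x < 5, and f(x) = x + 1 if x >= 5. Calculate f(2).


2 satisfies x < 5
f(2) = -1

-1


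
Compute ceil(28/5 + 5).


11


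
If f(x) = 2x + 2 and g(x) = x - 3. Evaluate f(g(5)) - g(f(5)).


f(g(5)) = 6
g(f(5)) = 9
Difference = -3

-3


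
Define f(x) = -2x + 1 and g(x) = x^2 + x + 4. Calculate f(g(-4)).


-31


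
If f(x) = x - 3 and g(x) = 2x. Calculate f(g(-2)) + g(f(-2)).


f(g(-2)) = -7
g(f(-2)) = -10
Sum = -17

-17


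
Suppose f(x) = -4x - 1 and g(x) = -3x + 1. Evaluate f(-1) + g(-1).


f(-1) = 3
g(-1) = 4
Sum = 7

7


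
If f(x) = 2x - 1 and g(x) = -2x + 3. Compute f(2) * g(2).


f(2) = 3
g(2) = -1
Product = -3

-3


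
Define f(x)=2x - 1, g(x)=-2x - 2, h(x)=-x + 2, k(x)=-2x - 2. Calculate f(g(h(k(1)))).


k(1) = -4
h(-4) = 6
g(6) = -14
f(-14) = -29

-29


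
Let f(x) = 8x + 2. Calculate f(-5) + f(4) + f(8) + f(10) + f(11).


f(-5) = -38
f(4) = 34
f(8) = 66
f(10) = 82
f(11) = 90
Sum = 234

234


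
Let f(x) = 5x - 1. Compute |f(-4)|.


21


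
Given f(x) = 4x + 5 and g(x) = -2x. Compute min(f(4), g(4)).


f(4) = 21
g(4) = -8
min = -8

-8


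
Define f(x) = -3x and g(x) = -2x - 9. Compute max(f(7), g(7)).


f(7) = -21
g(7) = -23
max = -21

-21


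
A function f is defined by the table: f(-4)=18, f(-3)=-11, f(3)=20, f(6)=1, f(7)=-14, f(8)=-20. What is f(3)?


Reading from the table at x = 3

20


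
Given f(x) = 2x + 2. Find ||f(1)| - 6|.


f(1) = 4
|4| = 4
|4 - 6| = 2

2


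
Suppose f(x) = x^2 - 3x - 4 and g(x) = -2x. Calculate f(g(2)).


g(2) = -4
f(-4) = 1*(-4)^2 - 3*(-4) - 4 = 24

24


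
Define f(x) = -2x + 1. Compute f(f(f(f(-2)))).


-37


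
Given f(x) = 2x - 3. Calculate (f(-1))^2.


f(-1) = -5
(-5)^2 = 25

25


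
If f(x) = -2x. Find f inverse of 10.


-5


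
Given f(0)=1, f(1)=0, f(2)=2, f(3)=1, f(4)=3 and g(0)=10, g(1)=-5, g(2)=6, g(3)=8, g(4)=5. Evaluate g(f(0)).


f(0) = 1
g(1) = -5

-5


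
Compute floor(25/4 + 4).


10


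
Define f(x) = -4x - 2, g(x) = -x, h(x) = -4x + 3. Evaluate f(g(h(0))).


10


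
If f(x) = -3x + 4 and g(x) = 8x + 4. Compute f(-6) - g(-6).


f(-6) = 22
g(-6) = -44
Difference = 66

66


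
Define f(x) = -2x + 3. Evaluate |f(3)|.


f(3) = -3
|-3| = 3

3


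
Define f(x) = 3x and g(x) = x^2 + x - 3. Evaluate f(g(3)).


g(3) = 9
f(9) = 27

27


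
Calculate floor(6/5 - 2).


6/5 = 1.2
1.2 - 2 = -0.8
floor(-0.8) = -1

-1


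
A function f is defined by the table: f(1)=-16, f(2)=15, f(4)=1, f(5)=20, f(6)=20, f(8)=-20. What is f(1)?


Reading from the table at x = 1

-16


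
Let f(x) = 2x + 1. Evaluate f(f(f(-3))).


f(-3) = -5
f(-5) = -9
f(-9) = -17

-17


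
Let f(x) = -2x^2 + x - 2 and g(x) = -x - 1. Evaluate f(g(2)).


g(2) = -3
f(-3) = (-2)*(-3)^2 + 1*(-3) - 2 = -23

-23


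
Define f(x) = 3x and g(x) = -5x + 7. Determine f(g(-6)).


g(-6) = 37
f(37) = 111

111


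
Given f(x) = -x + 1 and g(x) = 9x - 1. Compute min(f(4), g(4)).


f(4) = -3
g(4) = 35
min = -3

-3


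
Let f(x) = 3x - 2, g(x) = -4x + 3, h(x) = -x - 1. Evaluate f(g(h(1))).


h(1) = -2
g(-2) = 11
f(11) = 31

31


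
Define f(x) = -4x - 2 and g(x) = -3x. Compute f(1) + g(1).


f(1) = -6
g(1) = -3
Sum = -9

-9


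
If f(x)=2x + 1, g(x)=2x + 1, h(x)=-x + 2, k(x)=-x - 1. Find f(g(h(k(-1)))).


k(-1) = 0
h(0) = 2
g(2) = 5
f(5) = 11

11


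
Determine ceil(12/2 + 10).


12/2 = 6
6 + 10 = 16
ceil(16) = 16

16


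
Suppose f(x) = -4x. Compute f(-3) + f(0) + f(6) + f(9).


f(-3) = 12
f(0) = 0
f(6) = -24
f(9) = -36
Sum = -48

-48


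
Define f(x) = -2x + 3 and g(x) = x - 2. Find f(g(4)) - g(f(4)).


f(g(4)) = -1
g(f(4)) = -7
Difference = 6

6


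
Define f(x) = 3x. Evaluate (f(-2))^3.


-216


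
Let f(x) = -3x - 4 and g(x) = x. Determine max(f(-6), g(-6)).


f(-6) = 14
g(-6) = -6
max = 14

14


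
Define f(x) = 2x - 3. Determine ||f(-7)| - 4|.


f(-7) = -17
|-17| = 17
|17 - 4| = 13

13


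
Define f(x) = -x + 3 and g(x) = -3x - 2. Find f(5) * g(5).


34


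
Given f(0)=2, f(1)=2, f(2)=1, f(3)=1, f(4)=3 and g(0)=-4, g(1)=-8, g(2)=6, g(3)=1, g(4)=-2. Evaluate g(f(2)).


f(2) = 1
g(1) = -8

-8


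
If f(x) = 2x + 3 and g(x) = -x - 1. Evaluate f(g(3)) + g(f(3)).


f(g(3)) = -5
g(f(3)) = -10
Sum = -15

-15


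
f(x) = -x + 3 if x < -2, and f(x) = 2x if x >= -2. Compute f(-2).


-2 satisfies x >= -2
f(-2) = -4

-4


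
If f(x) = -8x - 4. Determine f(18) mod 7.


f(18) = -148
-148 mod 7 = 6

6


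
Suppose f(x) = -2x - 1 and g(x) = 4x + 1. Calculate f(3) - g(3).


f(3) = -7
g(3) = 13
Difference = -20

-20


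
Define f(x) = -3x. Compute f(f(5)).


45


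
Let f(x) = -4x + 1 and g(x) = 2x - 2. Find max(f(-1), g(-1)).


f(-1) = 5
g(-1) = -4
max = 5

5


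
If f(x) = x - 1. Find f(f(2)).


0


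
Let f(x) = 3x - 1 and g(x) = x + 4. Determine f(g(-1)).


8


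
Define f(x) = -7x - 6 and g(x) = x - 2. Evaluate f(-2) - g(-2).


f(-2) = 8
g(-2) = -4
Difference = 12

12


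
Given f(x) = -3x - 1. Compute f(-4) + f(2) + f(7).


f(-4) = 11
f(2) = -7
f(7) = -22
Sum = -18

-18


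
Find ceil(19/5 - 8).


19/5 = 3.8
3.8 - 8 = -4.2
ceil(-4.2) = -4

-4


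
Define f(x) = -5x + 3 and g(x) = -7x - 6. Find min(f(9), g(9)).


f(9) = -42
g(9) = -69
min = -69

-69


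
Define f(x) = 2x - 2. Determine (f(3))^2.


f(3) = 4
(4)^2 = 16

16


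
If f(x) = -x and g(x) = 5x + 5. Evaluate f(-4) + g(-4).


f(-4) = 4
g(-4) = -15
Sum = -11

-11


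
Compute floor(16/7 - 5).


16/7 = 2.2857
2.2857 - 5 = -2.7143
floor(-2.7143) = -3

-3


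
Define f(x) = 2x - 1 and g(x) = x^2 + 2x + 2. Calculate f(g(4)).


g(4) = 26
f(26) = 51

51


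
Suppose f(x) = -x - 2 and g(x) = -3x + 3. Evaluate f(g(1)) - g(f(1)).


f(g(1)) = -2
g(f(1)) = 12
Difference = -14

-14


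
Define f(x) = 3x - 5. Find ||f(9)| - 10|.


f(9) = 22
|22| = 22
|22 - 10| = 12

12


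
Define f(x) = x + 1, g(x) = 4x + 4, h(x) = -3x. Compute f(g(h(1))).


-7


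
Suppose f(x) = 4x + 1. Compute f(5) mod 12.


f(5) = 21
21 mod 12 = 9

9


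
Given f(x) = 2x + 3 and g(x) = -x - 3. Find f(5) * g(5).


f(5) = 13
g(5) = -8
Product = -104

-104


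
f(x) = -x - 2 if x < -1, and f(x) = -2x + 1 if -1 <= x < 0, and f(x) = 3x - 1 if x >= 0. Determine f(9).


9 satisfies x >= 0
f(9) = 26

26


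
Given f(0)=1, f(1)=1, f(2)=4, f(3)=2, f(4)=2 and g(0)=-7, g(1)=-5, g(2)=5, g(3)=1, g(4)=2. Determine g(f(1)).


-5


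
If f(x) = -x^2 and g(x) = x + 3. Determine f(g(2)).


g(2) = 5
f(5) = (-1)*(5)^2 = -25

-25


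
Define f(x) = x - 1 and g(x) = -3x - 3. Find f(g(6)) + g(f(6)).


-40


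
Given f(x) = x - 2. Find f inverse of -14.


-12


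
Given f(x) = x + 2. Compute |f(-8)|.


f(-8) = -6
|-6| = 6

6


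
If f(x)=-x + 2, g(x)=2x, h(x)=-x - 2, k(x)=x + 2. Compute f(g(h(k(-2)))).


k(-2) = 0
h(0) = -2
g(-2) = -4
f(-4) = 6

6


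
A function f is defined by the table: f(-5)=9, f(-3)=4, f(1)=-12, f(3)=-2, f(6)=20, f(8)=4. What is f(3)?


Reading from the table at x = 3

-2


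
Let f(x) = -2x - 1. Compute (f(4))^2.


f(4) = -9
(-9)^2 = 81

81


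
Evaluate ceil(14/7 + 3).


5


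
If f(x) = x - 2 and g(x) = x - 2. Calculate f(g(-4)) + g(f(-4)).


f(g(-4)) = -8
g(f(-4)) = -8
Sum = -16

-16


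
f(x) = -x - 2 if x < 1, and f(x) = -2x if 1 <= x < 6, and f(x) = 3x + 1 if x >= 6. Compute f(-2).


-2 satisfies x < 1
f(-2) = 0

0


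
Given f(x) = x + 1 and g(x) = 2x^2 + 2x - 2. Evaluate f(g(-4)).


g(-4) = 22
f(22) = 23

23


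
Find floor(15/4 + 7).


15/4 = 3.75
3.75 + 7 = 10.75
floor(10.75) = 10

10


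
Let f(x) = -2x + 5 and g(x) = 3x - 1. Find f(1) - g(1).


f(1) = 3
g(1) = 2
Difference = 1

1


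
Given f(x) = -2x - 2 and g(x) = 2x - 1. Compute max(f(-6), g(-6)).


f(-6) = 10
g(-6) = -13
max = 10

10


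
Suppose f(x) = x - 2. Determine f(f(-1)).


-5


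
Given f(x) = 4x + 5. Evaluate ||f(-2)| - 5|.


f(-2) = -3
|-3| = 3
|3 - 5| = 2

2


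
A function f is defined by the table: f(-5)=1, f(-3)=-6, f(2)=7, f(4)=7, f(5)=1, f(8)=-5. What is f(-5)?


Reading from the table at x = -5

1


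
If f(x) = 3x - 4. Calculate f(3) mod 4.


f(3) = 5
5 mod 4 = 1

1


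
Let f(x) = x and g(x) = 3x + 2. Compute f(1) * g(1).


f(1) = 1
g(1) = 5
Product = 5

5


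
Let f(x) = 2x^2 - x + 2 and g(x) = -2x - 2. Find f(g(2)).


80


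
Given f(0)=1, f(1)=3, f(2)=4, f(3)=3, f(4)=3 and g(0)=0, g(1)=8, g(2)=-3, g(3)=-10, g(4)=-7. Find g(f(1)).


f(1) = 3
g(3) = -10

-10


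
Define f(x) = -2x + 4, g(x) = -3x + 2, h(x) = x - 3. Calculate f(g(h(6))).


h(6) = 3
g(3) = -7
f(-7) = 18

18


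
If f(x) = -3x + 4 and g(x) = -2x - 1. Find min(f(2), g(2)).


f(2) = -2
g(2) = -5
min = -5

-5


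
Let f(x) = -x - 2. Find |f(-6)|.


f(-6) = 4
|4| = 4

4


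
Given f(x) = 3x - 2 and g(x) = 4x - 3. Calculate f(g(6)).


61


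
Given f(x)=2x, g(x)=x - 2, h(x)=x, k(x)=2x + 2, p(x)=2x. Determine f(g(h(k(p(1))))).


p(1) = 2
k(2) = 6
h(6) = 6
g(6) = 4
f(4) = 8

8


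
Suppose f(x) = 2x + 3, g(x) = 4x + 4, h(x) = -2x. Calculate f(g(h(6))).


h(6) = -12
g(-12) = -44
f(-44) = -85

-85


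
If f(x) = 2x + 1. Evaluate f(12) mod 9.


f(12) = 25
25 mod 9 = 7

7


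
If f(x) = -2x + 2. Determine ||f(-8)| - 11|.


f(-8) = 18
|18| = 18
|18 - 11| = 7

7


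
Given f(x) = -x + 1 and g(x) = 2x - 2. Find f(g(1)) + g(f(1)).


f(g(1)) = 1
g(f(1)) = -2
Sum = -1

-1


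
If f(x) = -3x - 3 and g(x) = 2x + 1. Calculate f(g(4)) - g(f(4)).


f(g(4)) = -30
g(f(4)) = -29
Difference = -1

-1


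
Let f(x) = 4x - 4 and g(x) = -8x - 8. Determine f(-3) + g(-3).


f(-3) = -16
g(-3) = 16
Sum = 0

0


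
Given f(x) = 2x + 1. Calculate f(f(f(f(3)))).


63


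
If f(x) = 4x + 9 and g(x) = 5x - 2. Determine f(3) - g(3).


f(3) = 21
g(3) = 13
Difference = 8

8


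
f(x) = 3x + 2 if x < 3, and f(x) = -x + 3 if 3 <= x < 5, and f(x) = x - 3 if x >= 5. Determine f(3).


3 satisfies 3 <= x < 5
f(3) = 0

0


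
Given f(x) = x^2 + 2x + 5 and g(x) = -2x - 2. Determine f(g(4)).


g(4) = -10
f(-10) = 1*(-10)^2 + 2*(-10) + 5 = 85

85


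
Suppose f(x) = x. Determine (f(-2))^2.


f(-2) = -2
(-2)^2 = 4

4


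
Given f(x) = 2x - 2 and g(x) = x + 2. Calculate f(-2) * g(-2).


f(-2) = -6
g(-2) = 0
Product = 0

0


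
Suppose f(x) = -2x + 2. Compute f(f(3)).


f(3) = -4
f(-4) = 10

10


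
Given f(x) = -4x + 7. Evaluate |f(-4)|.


f(-4) = 23
|23| = 23

23


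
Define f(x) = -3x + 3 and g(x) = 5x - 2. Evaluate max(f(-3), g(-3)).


12


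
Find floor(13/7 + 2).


13/7 = 1.8571
1.8571 + 2 = 3.8571
floor(3.8571) = 3

3


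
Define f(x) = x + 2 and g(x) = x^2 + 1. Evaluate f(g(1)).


g(1) = 2
f(2) = 4

4


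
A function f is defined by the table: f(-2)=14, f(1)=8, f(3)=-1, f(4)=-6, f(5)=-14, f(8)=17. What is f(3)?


Reading from the table at x = 3

-1


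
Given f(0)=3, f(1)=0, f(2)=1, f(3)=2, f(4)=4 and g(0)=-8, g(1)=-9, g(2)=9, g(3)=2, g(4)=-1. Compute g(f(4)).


f(4) = 4
g(4) = -1

-1


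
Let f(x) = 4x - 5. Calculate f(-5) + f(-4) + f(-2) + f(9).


f(-5) = -25
f(-4) = -21
f(-2) = -13
f(9) = 31
Sum = -28

-28


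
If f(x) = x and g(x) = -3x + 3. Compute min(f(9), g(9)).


-24


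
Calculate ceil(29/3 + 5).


15


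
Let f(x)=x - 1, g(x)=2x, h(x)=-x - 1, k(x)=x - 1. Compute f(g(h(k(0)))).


k(0) = -1
h(-1) = 0
g(0) = 0
f(0) = -1

-1


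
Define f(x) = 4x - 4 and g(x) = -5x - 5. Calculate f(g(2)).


g(2) = -15
f(-15) = -64

-64


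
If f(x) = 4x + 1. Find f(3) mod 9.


f(3) = 13
13 mod 9 = 4

4


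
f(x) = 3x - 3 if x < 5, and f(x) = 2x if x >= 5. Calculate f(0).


0 satisfies x < 5
f(0) = -3

-3


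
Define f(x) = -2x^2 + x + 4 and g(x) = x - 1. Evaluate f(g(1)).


g(1) = 0
f(0) = (-2)*(0)^2 + 1*(0) + 4 = 4

4


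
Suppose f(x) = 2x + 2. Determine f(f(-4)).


f(-4) = -6
f(-6) = -10

-10


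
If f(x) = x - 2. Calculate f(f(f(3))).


f(3) = 1
f(1) = -1
f(-1) = -3

-3


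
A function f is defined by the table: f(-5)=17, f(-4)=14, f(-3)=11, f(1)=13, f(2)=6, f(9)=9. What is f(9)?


Reading from the table at x = 9

9


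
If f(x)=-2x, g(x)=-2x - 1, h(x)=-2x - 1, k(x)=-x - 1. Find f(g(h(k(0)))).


6


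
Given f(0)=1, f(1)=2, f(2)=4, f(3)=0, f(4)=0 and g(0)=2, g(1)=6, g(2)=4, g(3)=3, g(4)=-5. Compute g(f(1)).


f(1) = 2
g(2) = 4

4


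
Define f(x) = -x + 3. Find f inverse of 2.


Solve -x + 3 = 2
x = (2 - 3) / (-1) = 1

1


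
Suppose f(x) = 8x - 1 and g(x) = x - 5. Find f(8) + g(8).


66


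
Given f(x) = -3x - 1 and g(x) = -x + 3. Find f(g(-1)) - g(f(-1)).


f(g(-1)) = -13
g(f(-1)) = 1
Difference = -14

-14


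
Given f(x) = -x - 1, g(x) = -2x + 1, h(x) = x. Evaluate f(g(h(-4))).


h(-4) = -4
g(-4) = 9
f(9) = -10

-10


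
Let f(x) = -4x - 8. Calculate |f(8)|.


f(8) = -40
|-40| = 40

40


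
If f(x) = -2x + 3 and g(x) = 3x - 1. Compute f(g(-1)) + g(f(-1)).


f(g(-1)) = 11
g(f(-1)) = 14
Sum = 25

25


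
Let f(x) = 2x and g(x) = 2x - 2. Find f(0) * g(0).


f(0) = 0
g(0) = -2
Product = 0

0


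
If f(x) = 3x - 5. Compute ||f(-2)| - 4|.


7


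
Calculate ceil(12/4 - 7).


12/4 = 3
3 - 7 = -4
ceil(-4) = -4

-4


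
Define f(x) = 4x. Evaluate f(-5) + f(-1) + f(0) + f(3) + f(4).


f(-5) = -20
f(-1) = -4
f(0) = 0
f(3) = 12
f(4) = 16
Sum = 4

4


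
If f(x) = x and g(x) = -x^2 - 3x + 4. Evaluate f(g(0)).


4


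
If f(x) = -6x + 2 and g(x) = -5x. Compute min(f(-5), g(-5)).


f(-5) = 32
g(-5) = 25
min = 25

25


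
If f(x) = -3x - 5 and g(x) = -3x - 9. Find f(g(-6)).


g(-6) = 9
f(9) = -32

-32


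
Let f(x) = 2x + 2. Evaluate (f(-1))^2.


0


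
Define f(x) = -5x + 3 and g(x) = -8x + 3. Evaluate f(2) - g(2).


f(2) = -7
g(2) = -13
Difference = 6

6


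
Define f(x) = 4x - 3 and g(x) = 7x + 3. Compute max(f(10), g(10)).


73


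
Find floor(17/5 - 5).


17/5 = 3.4
3.4 - 5 = -1.6
floor(-1.6) = -2

-2


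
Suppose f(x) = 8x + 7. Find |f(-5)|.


f(-5) = -33
|-33| = 33

33


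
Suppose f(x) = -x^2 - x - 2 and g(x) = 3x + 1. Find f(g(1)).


g(1) = 4
f(4) = (-1)*(4)^2 - 1*(4) - 2 = -22

-22


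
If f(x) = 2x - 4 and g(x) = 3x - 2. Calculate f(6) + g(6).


24


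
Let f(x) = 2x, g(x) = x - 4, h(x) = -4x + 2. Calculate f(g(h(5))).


h(5) = -18
g(-18) = -22
f(-22) = -44

-44


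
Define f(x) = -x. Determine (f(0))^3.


0


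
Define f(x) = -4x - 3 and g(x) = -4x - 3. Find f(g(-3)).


g(-3) = 9
f(9) = -39

-39


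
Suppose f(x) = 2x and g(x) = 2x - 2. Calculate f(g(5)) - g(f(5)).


-2


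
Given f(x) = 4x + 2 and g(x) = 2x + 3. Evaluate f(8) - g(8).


f(8) = 34
g(8) = 19
Difference = 15

15


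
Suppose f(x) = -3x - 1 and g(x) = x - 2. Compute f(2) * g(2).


f(2) = -7
g(2) = 0
Product = 0

0


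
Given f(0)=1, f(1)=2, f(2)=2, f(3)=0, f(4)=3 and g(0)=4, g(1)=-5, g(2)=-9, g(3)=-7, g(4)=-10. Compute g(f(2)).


f(2) = 2
g(2) = -9

-9


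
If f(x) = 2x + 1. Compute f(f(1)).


7


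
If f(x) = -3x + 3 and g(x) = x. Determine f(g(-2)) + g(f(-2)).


f(g(-2)) = 9
g(f(-2)) = 9
Sum = 18

18


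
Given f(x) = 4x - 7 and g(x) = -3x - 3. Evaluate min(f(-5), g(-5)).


-27


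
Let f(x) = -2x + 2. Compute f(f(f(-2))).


f(-2) = 6
f(6) = -10
f(-10) = 22

22


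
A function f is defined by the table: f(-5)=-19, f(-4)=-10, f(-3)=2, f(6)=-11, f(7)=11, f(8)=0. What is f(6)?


Reading from the table at x = 6

-11


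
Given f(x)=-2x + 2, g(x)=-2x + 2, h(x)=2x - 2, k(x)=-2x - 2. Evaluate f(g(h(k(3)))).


k(3) = -8
h(-8) = -18
g(-18) = 38
f(38) = -74

-74


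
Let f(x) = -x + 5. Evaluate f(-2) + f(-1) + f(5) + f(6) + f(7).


f(-2) = 7
f(-1) = 6
f(5) = 0
f(6) = -1
f(7) = -2
Sum = 10

10


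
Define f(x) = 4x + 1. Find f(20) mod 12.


f(20) = 81
81 mod 12 = 9

9


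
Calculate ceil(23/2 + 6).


23/2 = 11.5
11.5 + 6 = 17.5
ceil(17.5) = 18

18


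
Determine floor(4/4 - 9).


4/4 = 1
1 - 9 = -8
floor(-8) = -8

-8


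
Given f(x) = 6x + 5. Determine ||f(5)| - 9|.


26


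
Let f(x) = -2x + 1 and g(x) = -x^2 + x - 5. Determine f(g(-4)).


g(-4) = -25
f(-25) = 51

51


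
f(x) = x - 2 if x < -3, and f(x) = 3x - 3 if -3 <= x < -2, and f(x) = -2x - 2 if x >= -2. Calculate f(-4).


-4 satisfies x < -3
f(-4) = -6

-6


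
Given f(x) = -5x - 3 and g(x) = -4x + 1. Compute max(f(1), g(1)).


f(1) = -8
g(1) = -3
max = -3

-3


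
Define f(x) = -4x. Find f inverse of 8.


Solve -4x = 8
x = (8) / (-4) = -2

-2


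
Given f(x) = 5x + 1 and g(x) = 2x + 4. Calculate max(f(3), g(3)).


f(3) = 16
g(3) = 10
max = 16

16


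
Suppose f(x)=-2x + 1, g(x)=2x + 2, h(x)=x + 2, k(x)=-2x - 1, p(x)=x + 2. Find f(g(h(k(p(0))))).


p(0) = 2
k(2) = -5
h(-5) = -3
g(-3) = -4
f(-4) = 9

9


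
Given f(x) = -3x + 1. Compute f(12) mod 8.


f(12) = -35
-35 mod 8 = 5

5


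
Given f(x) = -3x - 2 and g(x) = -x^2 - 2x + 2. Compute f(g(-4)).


g(-4) = -6
f(-6) = 16

16


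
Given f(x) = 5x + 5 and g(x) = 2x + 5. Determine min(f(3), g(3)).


11


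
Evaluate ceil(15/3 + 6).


15/3 = 5
5 + 6 = 11
ceil(11) = 11

11


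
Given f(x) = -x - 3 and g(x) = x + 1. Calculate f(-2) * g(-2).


f(-2) = -1
g(-2) = -1
Product = 1

1


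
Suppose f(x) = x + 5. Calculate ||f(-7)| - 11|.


f(-7) = -2
|-2| = 2
|2 - 11| = 9

9


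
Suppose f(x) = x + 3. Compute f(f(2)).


f(2) = 5
f(5) = 8

8


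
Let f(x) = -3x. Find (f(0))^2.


0


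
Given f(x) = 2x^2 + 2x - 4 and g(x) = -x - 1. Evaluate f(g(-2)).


0


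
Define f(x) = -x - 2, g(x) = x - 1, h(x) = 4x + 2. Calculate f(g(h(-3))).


9


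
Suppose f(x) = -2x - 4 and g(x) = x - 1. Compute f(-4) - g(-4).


f(-4) = 4
g(-4) = -5
Difference = 9

9


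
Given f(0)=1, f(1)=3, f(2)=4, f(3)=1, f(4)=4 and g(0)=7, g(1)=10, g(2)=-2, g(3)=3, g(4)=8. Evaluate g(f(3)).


f(3) = 1
g(1) = 10

10


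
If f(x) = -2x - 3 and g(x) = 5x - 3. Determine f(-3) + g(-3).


f(-3) = 3
g(-3) = -18
Sum = -15

-15


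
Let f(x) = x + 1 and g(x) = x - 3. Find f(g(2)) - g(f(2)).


f(g(2)) = 0
g(f(2)) = 0
Difference = 0

0


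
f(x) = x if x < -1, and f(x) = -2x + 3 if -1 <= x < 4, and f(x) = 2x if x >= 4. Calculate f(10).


10 satisfies x >= 4
f(10) = 20

20


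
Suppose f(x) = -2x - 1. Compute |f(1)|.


f(1) = -3
|-3| = 3

3
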